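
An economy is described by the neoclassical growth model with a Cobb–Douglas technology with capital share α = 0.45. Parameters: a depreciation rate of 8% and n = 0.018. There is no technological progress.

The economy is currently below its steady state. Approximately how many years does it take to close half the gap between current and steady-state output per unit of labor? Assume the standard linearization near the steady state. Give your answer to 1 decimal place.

Near the steady state the convergence rate is λ = (1 − α)(n + δ).
λ = (1 − 0.45) × 0.098 = 0.55 × 0.098 = 0.0539
Half-life = ln 2 / λ = 0.6931 / 0.0539 ≈ 12.86 years

t_½ ≈ 12.9 years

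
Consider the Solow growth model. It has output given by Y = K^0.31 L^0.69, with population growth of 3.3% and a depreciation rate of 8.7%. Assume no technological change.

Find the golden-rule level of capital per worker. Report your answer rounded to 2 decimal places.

k_gold ≈ 3.96

The golden rule sets f'(k) = n + δ, i.e. α·k^(α−1) = n + δ.
So k^(1−α) = α / (n + δ) = 0.31 / 0.120 = 2.5833.
k_gold = 2.5833^(1/0.69) ≈ 3.9569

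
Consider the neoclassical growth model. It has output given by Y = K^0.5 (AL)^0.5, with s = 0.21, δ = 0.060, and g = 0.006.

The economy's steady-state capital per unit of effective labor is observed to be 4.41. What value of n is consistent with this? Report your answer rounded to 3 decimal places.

Steady state requires s·f(k) = (n + g + δ)·k, i.e. s·k^α = (n + g + δ)·k.
So s / (n + g + δ) = (k*)^(1−α) = 4.41^0.5 = 2.1000.
Therefore n + g + δ = s / 2.1000 = 0.21 / 2.1000 = 0.1000, so n = 0.1000 − 0.066 = 0.0340.

n ≈ 0.034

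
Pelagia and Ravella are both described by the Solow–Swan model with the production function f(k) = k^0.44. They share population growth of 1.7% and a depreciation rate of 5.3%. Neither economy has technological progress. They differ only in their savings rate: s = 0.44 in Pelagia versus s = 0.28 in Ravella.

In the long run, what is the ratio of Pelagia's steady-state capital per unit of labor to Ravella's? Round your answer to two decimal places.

k*_P / k*_R ≈ 2.24

Steady-state k* = [s/(n + δ)]^(1/(1−α)), so the ratio is [ (s_P/(n + δ)_P) / (s_R/(n + δ)_R) ]^1.7857.
s_P/(n + δ)_P = 0.44/0.070 = 6.2857; s_R/(n + δ)_R = 0.28/0.070 = 4.0000.
Ratio = (6.2857/4.0000)^1.7857 = 1.5714^1.7857 ≈ 2.2413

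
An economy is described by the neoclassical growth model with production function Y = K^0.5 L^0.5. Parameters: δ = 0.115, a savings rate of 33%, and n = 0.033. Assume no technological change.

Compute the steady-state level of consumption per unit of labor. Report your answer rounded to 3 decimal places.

Steady state requires s·f(k) = (n + δ)·k, i.e. s·k^α = (n + δ)·k.
Rearranging, k^(1−α) = s / (n + δ).
k^0.5 = 0.33 / (0.033 + 0.115) = 0.33 / 0.148 = 2.2297
k* = 2.2297^(1/0.5) ≈ 4.9716
y* = (k*)^α = 4.9716^0.5 ≈ 2.2297
c* = (1 − s)·y* = (1 − 0.33) × 2.2297 ≈ 1.4939

c* = 1.494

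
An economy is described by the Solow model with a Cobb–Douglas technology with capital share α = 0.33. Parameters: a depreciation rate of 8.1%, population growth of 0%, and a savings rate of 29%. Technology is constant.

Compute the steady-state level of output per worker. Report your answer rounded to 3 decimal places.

y* ≈ 1.874

At the steady state, Δk = 0, so s·k^α = (n + δ)·k.
Rearranging, k^(1−α) = s / (n + δ).
k^0.67 = 0.29 / (0.000 + 0.081) = 0.29 / 0.081 = 3.5802
k* = 3.5802^(1/0.67) ≈ 6.7101
y* = (k*)^α = 6.7101^0.33 ≈ 1.8742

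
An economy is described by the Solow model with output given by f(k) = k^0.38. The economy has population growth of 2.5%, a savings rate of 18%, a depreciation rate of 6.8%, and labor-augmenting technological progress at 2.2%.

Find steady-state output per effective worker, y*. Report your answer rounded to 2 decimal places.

y* = 1.32

Steady state requires s·f(k) = (n + g + δ)·k, i.e. s·k^α = (n + g + δ)·k.
Rearranging, k^(1−α) = s / (n + g + δ).
k^0.62 = 0.18 / (0.025 + 0.022 + 0.068) = 0.18 / 0.115 = 1.5652
k* = 1.5652^(1/0.62) ≈ 2.0598
y* = (k*)^α = 2.0598^0.38 ≈ 1.3160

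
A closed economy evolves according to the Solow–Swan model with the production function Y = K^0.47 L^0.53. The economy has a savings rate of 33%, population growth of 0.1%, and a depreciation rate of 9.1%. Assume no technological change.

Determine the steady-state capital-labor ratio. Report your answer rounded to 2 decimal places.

Steady state requires s·f(k) = (n + δ)·k, i.e. s·k^α = (n + δ)·k.
Rearranging, k^(1−α) = s / (n + δ).
k^0.53 = 0.33 / (0.001 + 0.091) = 0.33 / 0.092 = 3.5870
k* = 3.5870^(1/0.53) ≈ 11.1343

k* ≈ 11.13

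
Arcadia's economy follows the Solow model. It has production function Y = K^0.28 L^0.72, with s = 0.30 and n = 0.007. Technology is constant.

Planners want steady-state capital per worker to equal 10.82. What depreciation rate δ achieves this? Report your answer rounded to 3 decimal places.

In steady state, investment equals break-even investment: s·k^α = (n + δ)·k.
So s / (n + δ) = (k*)^(1−α) = 10.82^0.72 = 5.5545.
Therefore n + δ = s / 5.5545 = 0.30 / 5.5545 = 0.0540, so δ = 0.0540 − 0.007 = 0.0470.

δ ≈ 0.047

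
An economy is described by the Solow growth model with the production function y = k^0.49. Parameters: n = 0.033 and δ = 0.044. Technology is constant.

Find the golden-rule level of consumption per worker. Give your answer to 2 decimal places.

c_gold ≈ 3.02

At the golden rule, f'(k) = n + δ, so α·k^(α−1) = n + δ and k_gold = (α/(n + δ))^(1/(1−α)).
k_gold = (0.49/0.077)^(1/0.51) = 6.3636^1.9608 ≈ 37.6618
c_gold = f(k_gold) − (n + δ)·k_gold = 5.9182 − 0.077×37.6618 ≈ 3.0182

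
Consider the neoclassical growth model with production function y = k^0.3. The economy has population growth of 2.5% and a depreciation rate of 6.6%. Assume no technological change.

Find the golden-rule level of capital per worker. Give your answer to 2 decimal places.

k_gold ≈ 5.50

The golden rule sets f'(k) = n + δ, i.e. α·k^(α−1) = n + δ.
So k^(1−α) = α / (n + δ) = 0.3 / 0.091 = 3.2967.
k_gold = 3.2967^(1/0.7) ≈ 5.4968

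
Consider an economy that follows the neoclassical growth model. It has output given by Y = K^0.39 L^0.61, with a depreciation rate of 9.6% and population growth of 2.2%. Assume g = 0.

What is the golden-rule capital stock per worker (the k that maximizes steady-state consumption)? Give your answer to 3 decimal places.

The golden rule sets f'(k) = n + δ, i.e. α·k^(α−1) = n + δ.
So k^(1−α) = α / (n + δ) = 0.39 / 0.118 = 3.3051.
k_gold = 3.3051^(1/0.61) ≈ 7.0978

k_gold ≈ 7.098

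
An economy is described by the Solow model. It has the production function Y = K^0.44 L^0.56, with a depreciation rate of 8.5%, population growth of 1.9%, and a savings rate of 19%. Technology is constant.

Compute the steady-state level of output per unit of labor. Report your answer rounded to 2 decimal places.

y* = 1.61

At the steady state, Δk = 0, so s·k^α = (n + δ)·k.
Dividing both sides by k: k^(1−α) = s / (n + δ).
k^0.56 = 0.19 / (0.019 + 0.085) = 0.19 / 0.104 = 1.8269
k* = 1.8269^(1/0.56) ≈ 2.9332
y* = (k*)^α = 2.9332^0.44 ≈ 1.6056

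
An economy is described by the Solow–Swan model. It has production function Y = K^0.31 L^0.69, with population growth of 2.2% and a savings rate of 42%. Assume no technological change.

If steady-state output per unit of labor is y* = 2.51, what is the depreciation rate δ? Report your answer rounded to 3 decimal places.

δ ≈ 0.032

At the steady state, Δk = 0, so s·k^α = (n + δ)·k.
Since y* = [s/(n + δ)]^(α/(1−α)), we have s/(n + δ) = (y*)^((1−α)/α) = 2.51^2.2258 = 7.7552.
Therefore n + δ = s / 7.7552 = 0.42 / 7.7552 = 0.0542, so δ = 0.0542 − 0.022 = 0.0322.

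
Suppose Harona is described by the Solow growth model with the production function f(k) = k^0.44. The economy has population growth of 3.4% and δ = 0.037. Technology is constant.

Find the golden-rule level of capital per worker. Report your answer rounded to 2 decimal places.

The golden rule sets f'(k) = n + δ, i.e. α·k^(α−1) = n + δ.
So k^(1−α) = α / (n + δ) = 0.44 / 0.071 = 6.1972.
k_gold = 6.1972^(1/0.56) ≈ 25.9797

k_gold ≈ 25.98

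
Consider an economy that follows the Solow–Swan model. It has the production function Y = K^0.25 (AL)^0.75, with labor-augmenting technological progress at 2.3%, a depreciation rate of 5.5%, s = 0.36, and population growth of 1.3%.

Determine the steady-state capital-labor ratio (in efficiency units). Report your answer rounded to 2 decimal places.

Steady state requires s·f(k) = (n + g + δ)·k, i.e. s·k^α = (n + g + δ)·k.
Dividing both sides by k: k^(1−α) = s / (n + g + δ).
k^0.75 = 0.36 / (0.013 + 0.023 + 0.055) = 0.36 / 0.091 = 3.9560
k* = 3.9560^(1/0.75) ≈ 6.2566

k* ≈ 6.26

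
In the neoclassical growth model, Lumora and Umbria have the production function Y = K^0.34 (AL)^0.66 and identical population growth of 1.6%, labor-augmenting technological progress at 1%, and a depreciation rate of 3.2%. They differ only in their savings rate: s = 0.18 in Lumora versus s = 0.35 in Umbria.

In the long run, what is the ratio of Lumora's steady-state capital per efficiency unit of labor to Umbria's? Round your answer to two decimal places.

ratio ≈ 0.37

Steady-state k* = [s/(n + g + δ)]^(1/(1−α)), so the ratio is [ (s_L/(n + g + δ)_L) / (s_U/(n + g + δ)_U) ]^1.5152.
s_L/(n + g + δ)_L = 0.18/0.058 = 3.1034; s_U/(n + g + δ)_U = 0.35/0.058 = 6.0345.
Ratio = (3.1034/6.0345)^1.5152 = 0.5143^1.5152 ≈ 0.3651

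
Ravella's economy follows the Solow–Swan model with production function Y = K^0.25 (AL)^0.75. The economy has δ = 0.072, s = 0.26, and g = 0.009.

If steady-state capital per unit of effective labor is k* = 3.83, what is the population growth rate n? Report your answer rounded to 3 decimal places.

At the steady state, Δk = 0, so s·k^α = (n + g + δ)·k.
So s / (n + g + δ) = (k*)^(1−α) = 3.83^0.75 = 2.7378.
Therefore n + g + δ = s / 2.7378 = 0.26 / 2.7378 = 0.0950, so n = 0.0950 − 0.081 = 0.0140.

n ≈ 0.014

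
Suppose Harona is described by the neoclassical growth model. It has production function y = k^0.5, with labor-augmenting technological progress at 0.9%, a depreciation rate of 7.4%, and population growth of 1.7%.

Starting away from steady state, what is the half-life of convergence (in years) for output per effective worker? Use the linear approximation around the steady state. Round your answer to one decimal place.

Near the steady state the convergence rate is λ = (1 − α)(n + g + δ).
λ = (1 − 0.5) × 0.100 = 0.5 × 0.100 = 0.0500
Half-life = ln 2 / λ = 0.6931 / 0.0500 ≈ 13.86 years

half-life ≈ 13.9 years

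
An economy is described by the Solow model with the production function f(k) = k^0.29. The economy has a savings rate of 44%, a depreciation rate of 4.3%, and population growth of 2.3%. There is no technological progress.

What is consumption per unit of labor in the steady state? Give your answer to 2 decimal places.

c* ≈ 1.22

In steady state, investment equals break-even investment: s·k^α = (n + δ)·k.
Rearranging, k^(1−α) = s / (n + δ).
k^0.71 = 0.44 / (0.023 + 0.043) = 0.44 / 0.066 = 6.6667
k* = 6.6667^(1/0.71) ≈ 14.4690
y* = (k*)^α = 14.4690^0.29 ≈ 2.1703
c* = (1 − s)·y* = (1 − 0.44) × 2.1703 ≈ 1.2154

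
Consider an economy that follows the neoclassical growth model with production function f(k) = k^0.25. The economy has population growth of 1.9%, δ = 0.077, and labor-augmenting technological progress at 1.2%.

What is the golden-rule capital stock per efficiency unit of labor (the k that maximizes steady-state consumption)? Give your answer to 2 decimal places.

The golden rule sets f'(k) = n + g + δ, i.e. α·k^(α−1) = n + g + δ.
So k^(1−α) = α / (n + g + δ) = 0.25 / 0.108 = 2.3148.
k_gold = 2.3148^(1/0.75) ≈ 3.0621

k_gold ≈ 3.06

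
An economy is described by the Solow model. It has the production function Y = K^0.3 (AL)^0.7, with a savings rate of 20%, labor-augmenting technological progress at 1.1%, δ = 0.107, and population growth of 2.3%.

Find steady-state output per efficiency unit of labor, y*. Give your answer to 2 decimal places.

y* = 1.16

Steady state requires s·f(k) = (n + g + δ)·k, i.e. s·k^α = (n + g + δ)·k.
Rearranging, k^(1−α) = s / (n + g + δ).
k^0.7 = 0.20 / (0.023 + 0.011 + 0.107) = 0.20 / 0.141 = 1.4184
k* = 1.4184^(1/0.7) ≈ 1.6476
y* = (k*)^α = 1.6476^0.3 ≈ 1.1616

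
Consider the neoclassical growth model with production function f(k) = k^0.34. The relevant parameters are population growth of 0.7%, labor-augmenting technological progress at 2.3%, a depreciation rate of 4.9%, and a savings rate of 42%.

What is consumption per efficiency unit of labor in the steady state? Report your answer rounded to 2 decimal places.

c* ≈ 1.37

At the steady state, Δk = 0, so s·k^α = (n + g + δ)·k.
Dividing both sides by k: k^(1−α) = s / (n + g + δ).
k^0.66 = 0.42 / (0.007 + 0.023 + 0.049) = 0.42 / 0.079 = 5.3165
k* = 5.3165^(1/0.66) ≈ 12.5728
y* = (k*)^α = 12.5728^0.34 ≈ 2.3649
c* = (1 − s)·y* = (1 − 0.42) × 2.3649 ≈ 1.3716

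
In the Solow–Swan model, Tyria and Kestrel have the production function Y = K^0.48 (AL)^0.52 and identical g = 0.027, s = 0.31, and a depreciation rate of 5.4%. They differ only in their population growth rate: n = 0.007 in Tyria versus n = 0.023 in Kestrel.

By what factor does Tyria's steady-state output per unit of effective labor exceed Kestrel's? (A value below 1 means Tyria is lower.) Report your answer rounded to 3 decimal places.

Steady-state y* = [s/(n + g + δ)]^(α/(1−α)), so the ratio is [ (s_T/(n + g + δ)_T) / (s_K/(n + g + δ)_K) ]^0.9231.
s_T/(n + g + δ)_T = 0.31/0.088 = 3.5227; s_K/(n + g + δ)_K = 0.31/0.104 = 2.9808.
Ratio = (3.5227/2.9808)^0.9231 = 1.1818^0.9231 ≈ 1.1667

ratio ≈ 1.167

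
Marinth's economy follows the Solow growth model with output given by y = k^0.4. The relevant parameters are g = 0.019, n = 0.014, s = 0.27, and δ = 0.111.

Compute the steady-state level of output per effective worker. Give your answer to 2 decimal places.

y* = 1.52

Steady state requires s·f(k) = (n + g + δ)·k, i.e. s·k^α = (n + g + δ)·k.
Rearranging, k^(1−α) = s / (n + g + δ).
k^0.6 = 0.27 / (0.014 + 0.019 + 0.111) = 0.27 / 0.144 = 1.8750
k* = 1.8750^(1/0.6) ≈ 2.8510
y* = (k*)^α = 2.8510^0.4 ≈ 1.5205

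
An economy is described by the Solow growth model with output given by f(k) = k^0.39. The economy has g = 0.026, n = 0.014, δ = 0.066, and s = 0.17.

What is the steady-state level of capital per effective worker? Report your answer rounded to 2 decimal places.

k* ≈ 2.17

Steady state requires s·f(k) = (n + g + δ)·k, i.e. s·k^α = (n + g + δ)·k.
Dividing both sides by k: k^(1−α) = s / (n + g + δ).
k^0.61 = 0.17 / (0.014 + 0.026 + 0.066) = 0.17 / 0.106 = 1.6038
k* = 1.6038^(1/0.61) ≈ 2.1693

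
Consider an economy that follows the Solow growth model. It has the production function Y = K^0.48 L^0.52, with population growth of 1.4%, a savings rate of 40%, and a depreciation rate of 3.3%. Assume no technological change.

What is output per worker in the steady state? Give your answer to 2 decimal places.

y* ≈ 7.22

Steady state requires s·f(k) = (n + δ)·k, i.e. s·k^α = (n + δ)·k.
Rearranging, k^(1−α) = s / (n + δ).
k^0.52 = 0.40 / (0.014 + 0.033) = 0.40 / 0.047 = 8.5106
k* = 8.5106^(1/0.52) ≈ 61.4306
y* = (k*)^α = 61.4306^0.48 ≈ 7.2181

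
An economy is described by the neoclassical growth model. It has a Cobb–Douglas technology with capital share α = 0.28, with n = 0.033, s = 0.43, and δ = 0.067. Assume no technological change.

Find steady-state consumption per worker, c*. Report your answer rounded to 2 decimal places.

At the steady state, Δk = 0, so s·k^α = (n + δ)·k.
Rearranging, k^(1−α) = s / (n + δ).
k^0.72 = 0.43 / (0.033 + 0.067) = 0.43 / 0.100 = 4.3000
k* = 4.3000^(1/0.72) ≈ 7.5826
y* = (k*)^α = 7.5826^0.28 ≈ 1.7634
c* = (1 − s)·y* = (1 − 0.43) × 1.7634 ≈ 1.0051

c* ≈ 1.01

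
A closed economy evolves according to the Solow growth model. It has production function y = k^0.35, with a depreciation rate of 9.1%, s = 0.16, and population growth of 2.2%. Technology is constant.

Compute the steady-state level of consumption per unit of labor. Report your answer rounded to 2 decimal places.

c* ≈ 1.01

Steady state requires s·f(k) = (n + δ)·k, i.e. s·k^α = (n + δ)·k.
Rearranging, k^(1−α) = s / (n + δ).
k^0.65 = 0.16 / (0.022 + 0.091) = 0.16 / 0.113 = 1.4159
k* = 1.4159^(1/0.65) ≈ 1.7075
y* = (k*)^α = 1.7075^0.35 ≈ 1.2059
c* = (1 − s)·y* = (1 − 0.16) × 1.2059 ≈ 1.0130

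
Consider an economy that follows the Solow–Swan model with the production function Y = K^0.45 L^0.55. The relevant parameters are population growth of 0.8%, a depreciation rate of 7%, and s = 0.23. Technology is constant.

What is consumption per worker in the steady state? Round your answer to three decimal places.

c* ≈ 1.865

At the steady state, Δk = 0, so s·k^α = (n + δ)·k.
Rearranging, k^(1−α) = s / (n + δ).
k^0.55 = 0.23 / (0.008 + 0.070) = 0.23 / 0.078 = 2.9487
k* = 2.9487^(1/0.55) ≈ 7.1429
y* = (k*)^α = 7.1429^0.45 ≈ 2.4224
c* = (1 − s)·y* = (1 − 0.23) × 2.4224 ≈ 1.8652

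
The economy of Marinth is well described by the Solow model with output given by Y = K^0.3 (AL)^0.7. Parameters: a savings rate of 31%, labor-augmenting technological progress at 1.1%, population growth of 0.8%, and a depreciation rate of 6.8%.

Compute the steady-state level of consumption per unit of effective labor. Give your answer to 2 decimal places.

At the steady state, Δk = 0, so s·k^α = (n + g + δ)·k.
Dividing both sides by k: k^(1−α) = s / (n + g + δ).
k^0.7 = 0.31 / (0.008 + 0.011 + 0.068) = 0.31 / 0.087 = 3.5632
k* = 3.5632^(1/0.7) ≈ 6.1425
y* = (k*)^α = 6.1425^0.3 ≈ 1.7239
c* = (1 − s)·y* = (1 − 0.31) × 1.7239 ≈ 1.1895

c* ≈ 1.19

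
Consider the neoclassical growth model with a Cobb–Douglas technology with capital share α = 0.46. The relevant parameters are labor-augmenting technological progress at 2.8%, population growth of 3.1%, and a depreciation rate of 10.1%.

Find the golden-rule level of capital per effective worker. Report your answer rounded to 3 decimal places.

k_gold ≈ 7.069

The golden rule sets f'(k) = n + g + δ, i.e. α·k^(α−1) = n + g + δ.
So k^(1−α) = α / (n + g + δ) = 0.46 / 0.160 = 2.8750.
k_gold = 2.8750^(1/0.54) ≈ 7.0685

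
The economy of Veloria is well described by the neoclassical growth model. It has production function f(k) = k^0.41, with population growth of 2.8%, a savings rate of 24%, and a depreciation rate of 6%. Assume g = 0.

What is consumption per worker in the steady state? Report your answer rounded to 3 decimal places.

c* ≈ 1.526

Steady state requires s·f(k) = (n + δ)·k, i.e. s·k^α = (n + δ)·k.
Rearranging, k^(1−α) = s / (n + δ).
k^0.59 = 0.24 / (0.028 + 0.060) = 0.24 / 0.088 = 2.7273
k* = 2.7273^(1/0.59) ≈ 5.4768
y* = (k*)^α = 5.4768^0.41 ≈ 2.0081
c* = (1 − s)·y* = (1 − 0.24) × 2.0081 ≈ 1.5262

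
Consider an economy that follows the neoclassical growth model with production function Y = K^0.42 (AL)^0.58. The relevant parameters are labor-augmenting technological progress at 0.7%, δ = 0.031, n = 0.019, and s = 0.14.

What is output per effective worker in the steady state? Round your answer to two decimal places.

y* ≈ 1.92

In steady state, investment equals break-even investment: s·k^α = (n + g + δ)·k.
Rearranging, k^(1−α) = s / (n + g + δ).
k^0.58 = 0.14 / (0.019 + 0.007 + 0.031) = 0.14 / 0.057 = 2.4561
k* = 2.4561^(1/0.58) ≈ 4.7080
y* = (k*)^α = 4.7080^0.42 ≈ 1.9169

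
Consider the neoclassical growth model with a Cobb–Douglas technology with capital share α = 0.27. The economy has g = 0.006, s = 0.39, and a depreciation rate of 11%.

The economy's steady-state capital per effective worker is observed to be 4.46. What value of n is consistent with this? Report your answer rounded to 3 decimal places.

n ≈ 0.015

In steady state, investment equals break-even investment: s·k^α = (n + g + δ)·k.
So s / (n + g + δ) = (k*)^(1−α) = 4.46^0.73 = 2.9786.
Therefore n + g + δ = s / 2.9786 = 0.39 / 2.9786 = 0.1309, so n = 0.1309 − 0.116 = 0.0149.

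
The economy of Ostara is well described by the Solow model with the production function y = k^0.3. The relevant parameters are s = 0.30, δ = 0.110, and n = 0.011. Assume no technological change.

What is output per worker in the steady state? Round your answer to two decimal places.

y* = 1.48

At the steady state, Δk = 0, so s·k^α = (n + δ)·k.
Dividing both sides by k: k^(1−α) = s / (n + δ).
k^0.7 = 0.30 / (0.011 + 0.110) = 0.30 / 0.121 = 2.4793
k* = 2.4793^(1/0.7) ≈ 3.6587
y* = (k*)^α = 3.6587^0.3 ≈ 1.4757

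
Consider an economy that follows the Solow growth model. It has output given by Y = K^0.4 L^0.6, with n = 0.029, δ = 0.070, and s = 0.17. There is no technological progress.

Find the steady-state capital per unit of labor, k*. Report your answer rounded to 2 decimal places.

In steady state, investment equals break-even investment: s·k^α = (n + δ)·k.
Rearranging, k^(1−α) = s / (n + δ).
k^0.6 = 0.17 / (0.029 + 0.070) = 0.17 / 0.099 = 1.7172
k* = 1.7172^(1/0.6) ≈ 2.4625

k* = 2.46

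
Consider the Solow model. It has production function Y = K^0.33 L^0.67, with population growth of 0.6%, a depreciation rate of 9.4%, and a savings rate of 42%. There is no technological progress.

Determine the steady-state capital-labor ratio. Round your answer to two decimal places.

In steady state, investment equals break-even investment: s·k^α = (n + δ)·k.
Rearranging, k^(1−α) = s / (n + δ).
k^0.67 = 0.42 / (0.006 + 0.094) = 0.42 / 0.100 = 4.2000
k* = 4.2000^(1/0.67) ≈ 8.5157

k* = 8.52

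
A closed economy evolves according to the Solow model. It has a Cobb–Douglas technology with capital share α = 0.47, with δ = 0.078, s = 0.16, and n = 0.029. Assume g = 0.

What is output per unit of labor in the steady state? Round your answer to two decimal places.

y* = 1.43

In steady state, investment equals break-even investment: s·k^α = (n + δ)·k.
Rearranging, k^(1−α) = s / (n + δ).
k^0.53 = 0.16 / (0.029 + 0.078) = 0.16 / 0.107 = 1.4953
k* = 1.4953^(1/0.53) ≈ 2.1364
y* = (k*)^α = 2.1364^0.47 ≈ 1.4287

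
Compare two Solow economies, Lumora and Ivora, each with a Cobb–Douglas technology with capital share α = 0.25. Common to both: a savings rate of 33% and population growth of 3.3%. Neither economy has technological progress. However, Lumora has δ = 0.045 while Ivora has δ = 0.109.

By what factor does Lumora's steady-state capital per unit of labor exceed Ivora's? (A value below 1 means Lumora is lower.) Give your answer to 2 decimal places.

Steady-state k* = [s/(n + δ)]^(1/(1−α)), so the ratio is [ (s_L/(n + δ)_L) / (s_I/(n + δ)_I) ]^1.3333.
s_L/(n + δ)_L = 0.33/0.078 = 4.2308; s_I/(n + δ)_I = 0.33/0.142 = 2.3239.
Ratio = (4.2308/2.3239)^1.3333 = 1.8206^1.3333 ≈ 2.2230

ratio ≈ 2.22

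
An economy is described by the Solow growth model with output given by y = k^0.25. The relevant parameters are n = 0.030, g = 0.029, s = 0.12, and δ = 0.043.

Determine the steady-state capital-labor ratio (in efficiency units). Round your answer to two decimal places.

In steady state, investment equals break-even investment: s·k^α = (n + g + δ)·k.
Dividing both sides by k: k^(1−α) = s / (n + g + δ).
k^0.75 = 0.12 / (0.030 + 0.029 + 0.043) = 0.12 / 0.102 = 1.1765
k* = 1.1765^(1/0.75) ≈ 1.2420

k* = 1.24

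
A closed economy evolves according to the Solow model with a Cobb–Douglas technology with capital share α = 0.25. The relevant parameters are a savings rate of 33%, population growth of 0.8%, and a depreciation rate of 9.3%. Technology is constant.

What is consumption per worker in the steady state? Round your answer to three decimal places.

In steady state, investment equals break-even investment: s·k^α = (n + δ)·k.
Rearranging, k^(1−α) = s / (n + δ).
k^0.75 = 0.33 / (0.008 + 0.093) = 0.33 / 0.101 = 3.2673
k* = 3.2673^(1/0.75) ≈ 4.8483
y* = (k*)^α = 4.8483^0.25 ≈ 1.4839
c* = (1 − s)·y* = (1 − 0.33) × 1.4839 ≈ 0.9942

c* = 0.994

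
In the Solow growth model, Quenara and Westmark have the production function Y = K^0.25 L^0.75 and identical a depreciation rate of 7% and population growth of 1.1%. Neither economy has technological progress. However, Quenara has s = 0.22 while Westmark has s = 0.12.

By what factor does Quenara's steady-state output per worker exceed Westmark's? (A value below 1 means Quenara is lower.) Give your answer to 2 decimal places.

Steady-state y* = [s/(n + δ)]^(α/(1−α)), so the ratio is [ (s_Q/(n + δ)_Q) / (s_W/(n + δ)_W) ]^0.3333.
s_Q/(n + δ)_Q = 0.22/0.081 = 2.7160; s_W/(n + δ)_W = 0.12/0.081 = 1.4815.
Ratio = (2.7160/1.4815)^0.3333 = 1.8333^0.3333 ≈ 1.2239

ratio ≈ 1.22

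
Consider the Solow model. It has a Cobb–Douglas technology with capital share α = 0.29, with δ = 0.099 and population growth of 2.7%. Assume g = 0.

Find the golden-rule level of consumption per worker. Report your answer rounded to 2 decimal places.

c_gold ≈ 1.00

At the golden rule, f'(k) = n + δ, so α·k^(α−1) = n + δ and k_gold = (α/(n + δ))^(1/(1−α)).
k_gold = (0.29/0.126)^(1/0.71) = 2.3016^1.4085 ≈ 3.2353
c_gold = f(k_gold) − (n + δ)·k_gold = 1.4056 − 0.126×3.2353 ≈ 0.9980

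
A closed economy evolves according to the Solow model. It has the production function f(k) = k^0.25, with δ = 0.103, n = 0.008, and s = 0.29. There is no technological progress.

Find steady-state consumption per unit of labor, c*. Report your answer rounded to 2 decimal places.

In steady state, investment equals break-even investment: s·k^α = (n + δ)·k.
Rearranging, k^(1−α) = s / (n + δ).
k^0.75 = 0.29 / (0.008 + 0.103) = 0.29 / 0.111 = 2.6126
k* = 2.6126^(1/0.75) ≈ 3.5983
y* = (k*)^α = 3.5983^0.25 ≈ 1.3773
c* = (1 − s)·y* = (1 − 0.29) × 1.3773 ≈ 0.9779

c* ≈ 0.98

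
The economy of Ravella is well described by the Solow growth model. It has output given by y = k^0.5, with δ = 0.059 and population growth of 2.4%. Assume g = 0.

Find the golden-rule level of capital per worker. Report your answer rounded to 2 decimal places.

The golden rule sets f'(k) = n + δ, i.e. α·k^(α−1) = n + δ.
So k^(1−α) = α / (n + δ) = 0.5 / 0.083 = 6.0241.
k_gold = 6.0241^(1/0.5) ≈ 36.2898

k_gold ≈ 36.29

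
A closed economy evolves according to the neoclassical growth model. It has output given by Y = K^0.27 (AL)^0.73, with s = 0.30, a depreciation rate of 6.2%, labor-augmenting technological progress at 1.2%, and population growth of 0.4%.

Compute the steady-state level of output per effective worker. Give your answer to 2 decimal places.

In steady state, investment equals break-even investment: s·k^α = (n + g + δ)·k.
Rearranging, k^(1−α) = s / (n + g + δ).
k^0.73 = 0.30 / (0.004 + 0.012 + 0.062) = 0.30 / 0.078 = 3.8462
k* = 3.8462^(1/0.73) ≈ 6.3301
y* = (k*)^α = 6.3301^0.27 ≈ 1.6458

y* ≈ 1.65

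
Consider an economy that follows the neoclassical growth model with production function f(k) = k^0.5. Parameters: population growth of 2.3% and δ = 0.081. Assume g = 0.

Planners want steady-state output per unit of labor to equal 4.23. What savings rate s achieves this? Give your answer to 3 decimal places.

s ≈ 0.440

Steady state requires s·f(k) = (n + δ)·k, i.e. s·k^α = (n + δ)·k.
Since y* = [s/(n + δ)]^(α/(1−α)), we have s/(n + δ) = (y*)^((1−α)/α) = 4.23^1 = 4.2300.
Therefore s = 4.2300 × (n + δ) = 4.2300 × 0.104 = 0.4399.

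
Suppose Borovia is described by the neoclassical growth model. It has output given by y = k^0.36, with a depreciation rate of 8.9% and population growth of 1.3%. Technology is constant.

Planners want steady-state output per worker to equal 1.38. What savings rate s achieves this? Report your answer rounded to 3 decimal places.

s ≈ 0.181

At the steady state, Δk = 0, so s·k^α = (n + δ)·k.
Since y* = [s/(n + δ)]^(α/(1−α)), we have s/(n + δ) = (y*)^((1−α)/α) = 1.38^1.7778 = 1.7729.
Therefore s = 1.7729 × (n + δ) = 1.7729 × 0.102 = 0.1808.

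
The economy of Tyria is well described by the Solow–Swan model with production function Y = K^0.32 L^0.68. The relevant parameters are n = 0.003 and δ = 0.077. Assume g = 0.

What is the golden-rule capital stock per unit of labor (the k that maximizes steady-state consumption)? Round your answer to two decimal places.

The golden rule sets f'(k) = n + δ, i.e. α·k^(α−1) = n + δ.
So k^(1−α) = α / (n + δ) = 0.32 / 0.080 = 4.0000.
k_gold = 4.0000^(1/0.68) ≈ 7.6804

k_gold ≈ 7.68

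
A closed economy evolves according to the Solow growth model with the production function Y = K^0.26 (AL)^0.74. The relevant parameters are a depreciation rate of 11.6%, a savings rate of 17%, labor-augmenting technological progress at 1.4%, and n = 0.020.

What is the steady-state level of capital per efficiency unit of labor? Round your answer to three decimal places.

In steady state, investment equals break-even investment: s·k^α = (n + g + δ)·k.
Dividing both sides by k: k^(1−α) = s / (n + g + δ).
k^0.74 = 0.17 / (0.020 + 0.014 + 0.116) = 0.17 / 0.150 = 1.1333
k* = 1.1333^(1/0.74) ≈ 1.1842

k* = 1.184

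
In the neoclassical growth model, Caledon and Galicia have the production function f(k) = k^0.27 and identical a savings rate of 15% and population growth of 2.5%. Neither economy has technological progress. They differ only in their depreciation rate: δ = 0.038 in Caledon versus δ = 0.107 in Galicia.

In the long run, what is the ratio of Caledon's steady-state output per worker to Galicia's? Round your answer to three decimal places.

y*_C / y*_G ≈ 1.315

Steady-state y* = [s/(n + δ)]^(α/(1−α)), so the ratio is [ (s_C/(n + δ)_C) / (s_G/(n + δ)_G) ]^0.3699.
s_C/(n + δ)_C = 0.15/0.063 = 2.3810; s_G/(n + δ)_G = 0.15/0.132 = 1.1364.
Ratio = (2.3810/1.1364)^0.3699 = 2.0952^0.3699 ≈ 1.3147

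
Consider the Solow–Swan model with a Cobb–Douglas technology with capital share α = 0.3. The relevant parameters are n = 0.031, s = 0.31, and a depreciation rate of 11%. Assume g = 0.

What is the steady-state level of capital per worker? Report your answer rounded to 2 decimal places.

k* ≈ 3.08

In steady state, investment equals break-even investment: s·k^α = (n + δ)·k.
Rearranging, k^(1−α) = s / (n + δ).
k^0.7 = 0.31 / (0.031 + 0.110) = 0.31 / 0.141 = 2.1986
k* = 2.1986^(1/0.7) ≈ 3.0816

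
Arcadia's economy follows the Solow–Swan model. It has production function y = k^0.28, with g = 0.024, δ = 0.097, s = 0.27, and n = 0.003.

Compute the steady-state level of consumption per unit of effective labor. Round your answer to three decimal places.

c* = 0.988

At the steady state, Δk = 0, so s·k^α = (n + g + δ)·k.
Dividing both sides by k: k^(1−α) = s / (n + g + δ).
k^0.72 = 0.27 / (0.003 + 0.024 + 0.097) = 0.27 / 0.124 = 2.1774
k* = 2.1774^(1/0.72) ≈ 2.9469
y* = (k*)^α = 2.9469^0.28 ≈ 1.3534
c* = (1 − s)·y* = (1 − 0.27) × 1.3534 ≈ 0.9880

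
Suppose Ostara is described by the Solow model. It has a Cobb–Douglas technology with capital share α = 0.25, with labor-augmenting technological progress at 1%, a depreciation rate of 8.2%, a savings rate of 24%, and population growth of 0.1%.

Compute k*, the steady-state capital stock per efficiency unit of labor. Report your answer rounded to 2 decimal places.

k* ≈ 3.54

Steady state requires s·f(k) = (n + g + δ)·k, i.e. s·k^α = (n + g + δ)·k.
Dividing both sides by k: k^(1−α) = s / (n + g + δ).
k^0.75 = 0.24 / (0.001 + 0.010 + 0.082) = 0.24 / 0.093 = 2.5806
k* = 2.5806^(1/0.75) ≈ 3.5397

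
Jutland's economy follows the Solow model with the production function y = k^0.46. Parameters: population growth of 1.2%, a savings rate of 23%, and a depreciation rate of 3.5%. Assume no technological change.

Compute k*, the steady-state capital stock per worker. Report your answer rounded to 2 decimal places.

Steady state requires s·f(k) = (n + δ)·k, i.e. s·k^α = (n + δ)·k.
Dividing both sides by k: k^(1−α) = s / (n + δ).
k^0.54 = 0.23 / (0.012 + 0.035) = 0.23 / 0.047 = 4.8936
k* = 4.8936^(1/0.54) ≈ 18.9273

k* = 18.93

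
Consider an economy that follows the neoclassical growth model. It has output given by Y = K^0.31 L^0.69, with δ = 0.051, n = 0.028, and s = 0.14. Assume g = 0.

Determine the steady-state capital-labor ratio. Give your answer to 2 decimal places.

At the steady state, Δk = 0, so s·k^α = (n + δ)·k.
Dividing both sides by k: k^(1−α) = s / (n + δ).
k^0.69 = 0.14 / (0.028 + 0.051) = 0.14 / 0.079 = 1.7722
k* = 1.7722^(1/0.69) ≈ 2.2917

k* ≈ 2.29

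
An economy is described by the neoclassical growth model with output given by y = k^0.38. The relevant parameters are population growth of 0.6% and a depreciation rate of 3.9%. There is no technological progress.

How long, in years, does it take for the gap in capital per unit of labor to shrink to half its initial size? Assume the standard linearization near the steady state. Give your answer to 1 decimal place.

about 24.8 years

Near the steady state the convergence rate is λ = (1 − α)(n + δ).
λ = (1 − 0.38) × 0.045 = 0.62 × 0.045 = 0.0279
Half-life = ln 2 / λ = 0.6931 / 0.0279 ≈ 24.84 years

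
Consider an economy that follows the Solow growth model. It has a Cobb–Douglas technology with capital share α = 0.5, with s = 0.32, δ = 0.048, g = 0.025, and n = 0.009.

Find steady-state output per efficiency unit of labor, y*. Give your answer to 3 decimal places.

y* = 3.902

In steady state, investment equals break-even investment: s·k^α = (n + g + δ)·k.
Dividing both sides by k: k^(1−α) = s / (n + g + δ).
k^0.5 = 0.32 / (0.009 + 0.025 + 0.048) = 0.32 / 0.082 = 3.9024
k* = 3.9024^(1/0.5) ≈ 15.2287
y* = (k*)^α = 15.2287^0.5 ≈ 3.9024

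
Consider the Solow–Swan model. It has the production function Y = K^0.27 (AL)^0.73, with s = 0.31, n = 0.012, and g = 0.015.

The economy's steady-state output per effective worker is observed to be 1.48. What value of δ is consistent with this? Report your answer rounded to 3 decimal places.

δ ≈ 0.080

Steady state requires s·f(k) = (n + g + δ)·k, i.e. s·k^α = (n + g + δ)·k.
Since y* = [s/(n + g + δ)]^(α/(1−α)), we have s/(n + g + δ) = (y*)^((1−α)/α) = 1.48^2.7037 = 2.8863.
Therefore n + g + δ = s / 2.8863 = 0.31 / 2.8863 = 0.1074, so δ = 0.1074 − 0.027 = 0.0804.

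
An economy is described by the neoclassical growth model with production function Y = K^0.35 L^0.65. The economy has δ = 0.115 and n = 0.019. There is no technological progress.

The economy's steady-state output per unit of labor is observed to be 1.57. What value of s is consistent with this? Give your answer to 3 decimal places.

s ≈ 0.310

Steady state requires s·f(k) = (n + δ)·k, i.e. s·k^α = (n + δ)·k.
Since y* = [s/(n + δ)]^(α/(1−α)), we have s/(n + δ) = (y*)^((1−α)/α) = 1.57^1.8571 = 2.3110.
Therefore s = 2.3110 × (n + δ) = 2.3110 × 0.134 = 0.3097.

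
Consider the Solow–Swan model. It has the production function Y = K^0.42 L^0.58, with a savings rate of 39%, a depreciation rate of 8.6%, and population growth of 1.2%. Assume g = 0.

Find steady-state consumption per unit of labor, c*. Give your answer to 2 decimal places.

In steady state, investment equals break-even investment: s·k^α = (n + δ)·k.
Rearranging, k^(1−α) = s / (n + δ).
k^0.58 = 0.39 / (0.012 + 0.086) = 0.39 / 0.098 = 3.9796
k* = 3.9796^(1/0.58) ≈ 10.8195
y* = (k*)^α = 10.8195^0.42 ≈ 2.7187
c* = (1 − s)·y* = (1 − 0.39) × 2.7187 ≈ 1.6584

c* ≈ 1.66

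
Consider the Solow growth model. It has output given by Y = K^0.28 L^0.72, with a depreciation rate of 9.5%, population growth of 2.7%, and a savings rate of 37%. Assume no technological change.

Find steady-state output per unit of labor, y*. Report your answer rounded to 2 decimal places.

Steady state requires s·f(k) = (n + δ)·k, i.e. s·k^α = (n + δ)·k.
Rearranging, k^(1−α) = s / (n + δ).
k^0.72 = 0.37 / (0.027 + 0.095) = 0.37 / 0.122 = 3.0328
k* = 3.0328^(1/0.72) ≈ 4.6690
y* = (k*)^α = 4.6690^0.28 ≈ 1.5395

y* = 1.54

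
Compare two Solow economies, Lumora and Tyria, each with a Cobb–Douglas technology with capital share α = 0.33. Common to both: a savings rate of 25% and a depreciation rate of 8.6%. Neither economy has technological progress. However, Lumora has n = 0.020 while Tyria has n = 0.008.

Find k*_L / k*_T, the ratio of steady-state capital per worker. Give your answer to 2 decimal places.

Steady-state k* = [s/(n + δ)]^(1/(1−α)), so the ratio is [ (s_L/(n + δ)_L) / (s_T/(n + δ)_T) ]^1.4925.
s_L/(n + δ)_L = 0.25/0.106 = 2.3585; s_T/(n + δ)_T = 0.25/0.094 = 2.6596.
Ratio = (2.3585/2.6596)^1.4925 = 0.8868^1.4925 ≈ 0.8359

k*_L / k*_T ≈ 0.84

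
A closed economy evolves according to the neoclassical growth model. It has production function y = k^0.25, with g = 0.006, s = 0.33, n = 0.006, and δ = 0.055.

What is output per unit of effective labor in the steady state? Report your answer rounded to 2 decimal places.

y* = 1.70

In steady state, investment equals break-even investment: s·k^α = (n + g + δ)·k.
Rearranging, k^(1−α) = s / (n + g + δ).
k^0.75 = 0.33 / (0.006 + 0.006 + 0.055) = 0.33 / 0.067 = 4.9254
k* = 4.9254^(1/0.75) ≈ 8.3802
y* = (k*)^α = 8.3802^0.25 ≈ 1.7014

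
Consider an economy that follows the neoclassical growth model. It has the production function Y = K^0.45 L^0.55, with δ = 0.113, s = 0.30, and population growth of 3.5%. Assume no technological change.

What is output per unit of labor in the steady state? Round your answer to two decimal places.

y* ≈ 1.78

In steady state, investment equals break-even investment: s·k^α = (n + δ)·k.
Rearranging, k^(1−α) = s / (n + δ).
k^0.55 = 0.30 / (0.035 + 0.113) = 0.30 / 0.148 = 2.0270
k* = 2.0270^(1/0.55) ≈ 3.6134
y* = (k*)^α = 3.6134^0.45 ≈ 1.7826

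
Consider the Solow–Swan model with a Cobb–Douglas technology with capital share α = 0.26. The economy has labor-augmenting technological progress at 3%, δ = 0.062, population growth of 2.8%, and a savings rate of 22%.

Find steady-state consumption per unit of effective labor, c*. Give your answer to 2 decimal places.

c* = 0.97

At the steady state, Δk = 0, so s·k^α = (n + g + δ)·k.
Rearranging, k^(1−α) = s / (n + g + δ).
k^0.74 = 0.22 / (0.028 + 0.030 + 0.062) = 0.22 / 0.120 = 1.8333
k* = 1.8333^(1/0.74) ≈ 2.2684
y* = (k*)^α = 2.2684^0.26 ≈ 1.2373
c* = (1 − s)·y* = (1 − 0.22) × 1.2373 ≈ 0.9651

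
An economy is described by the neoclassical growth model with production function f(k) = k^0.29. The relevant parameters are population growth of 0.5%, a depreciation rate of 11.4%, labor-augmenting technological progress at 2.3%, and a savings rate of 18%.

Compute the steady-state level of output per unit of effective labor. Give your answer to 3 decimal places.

y* = 1.102

At the steady state, Δk = 0, so s·k^α = (n + g + δ)·k.
Rearranging, k^(1−α) = s / (n + g + δ).
k^0.71 = 0.18 / (0.005 + 0.023 + 0.114) = 0.18 / 0.142 = 1.2676
k* = 1.2676^(1/0.71) ≈ 1.3965
y* = (k*)^α = 1.3965^0.29 ≈ 1.1017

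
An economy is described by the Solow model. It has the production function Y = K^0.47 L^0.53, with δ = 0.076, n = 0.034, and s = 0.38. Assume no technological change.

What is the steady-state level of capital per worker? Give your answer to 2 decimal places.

In steady state, investment equals break-even investment: s·k^α = (n + δ)·k.
Rearranging, k^(1−α) = s / (n + δ).
k^0.53 = 0.38 / (0.034 + 0.076) = 0.38 / 0.110 = 3.4545
k* = 3.4545^(1/0.53) ≈ 10.3710

k* = 10.37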